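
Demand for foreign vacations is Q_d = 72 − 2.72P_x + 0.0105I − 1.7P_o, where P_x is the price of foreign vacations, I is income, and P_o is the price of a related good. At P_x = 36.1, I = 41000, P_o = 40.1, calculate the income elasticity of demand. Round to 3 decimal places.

Evaluating quantity at (P_x, I, P_o) gives Q_d = 72 − 2.72(36.1) + 0.0105(41000) − 1.7(40.1) = 72 − 98.192 + 430.5 − 68.17 = 336.138.
∂Q_d/∂I = +0.0105, so E_I = 0.0105·(41000/336.138) ≈ 1.281.
E_I > 1: normal good (luxury).

1.281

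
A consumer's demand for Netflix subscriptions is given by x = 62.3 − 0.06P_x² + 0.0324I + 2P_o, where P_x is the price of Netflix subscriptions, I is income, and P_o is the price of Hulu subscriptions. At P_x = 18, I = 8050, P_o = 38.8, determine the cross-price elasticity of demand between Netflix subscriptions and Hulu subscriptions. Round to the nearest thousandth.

Evaluating quantity at (P_x, I, P_o) gives x = 62.3 − 0.06(18)² + 0.0324(8050) + 2(38.8) = 62.3 − 19.44 + 260.82 + 77.6 = 381.28.
∂x/∂P_o = +2, so E_xy = 2·(38.8/381.28) ≈ 0.204.
E_xy > 0: the goods are substitutes.

0.204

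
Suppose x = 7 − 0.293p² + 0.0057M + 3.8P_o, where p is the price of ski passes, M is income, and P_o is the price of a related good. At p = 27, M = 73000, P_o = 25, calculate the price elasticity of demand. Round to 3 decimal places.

First evaluate x: 7 − 0.293(27)² + 0.0057(73000) + 3.8(25) = 7 − 213.597 + 416.1 + 95 = 304.503.
∂x/∂p = −2·0.293·p = -15.822, so E_p = -15.822·(27/304.503) ≈ -1.403.
|E_p| > 1: demand is elastic.

-1.403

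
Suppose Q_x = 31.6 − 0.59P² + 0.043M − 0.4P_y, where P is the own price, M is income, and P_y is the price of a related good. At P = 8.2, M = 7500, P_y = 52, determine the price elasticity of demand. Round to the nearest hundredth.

Evaluating quantity at (P, M, P_y) gives Q_x = 31.6 − 0.59(8.2)² + 0.043(7500) − 0.4(52) = 31.6 − 39.6716 + 322.5 − 20.8 = 293.6284.
∂Q_x/∂P = −2·0.59·P = -9.676, so E_p = -9.676·(8.2/293.6284) ≈ -0.27.
|E_p| < 1: demand is inelastic.

-0.27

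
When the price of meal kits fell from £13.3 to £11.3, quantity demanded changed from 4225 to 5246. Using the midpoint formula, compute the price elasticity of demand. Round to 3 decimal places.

-1.326

%Δq = (5246 − 4225)/[(4225 + 5246)/2] = 1021/4735.5 ≈ 0.2156.
%ΔP = (11.3 − 13.3)/[(13.3 + 11.3)/2] = -2/12.3 ≈ -0.1626.
Arc elasticity E = %Δq/%ΔP ≈ 0.2156/-0.1626 ≈ -1.326.
|E| > 1: demand is elastic over this range.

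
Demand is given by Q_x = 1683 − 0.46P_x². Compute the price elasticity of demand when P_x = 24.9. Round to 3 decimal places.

-0.408

At P_x = 24.9, Q_x = 1397.7954.
dQ_x/dP_x = −2·0.46·P_x = −22.908.
Point elasticity E = (dQ_x/dP_x)·(P_x/Q_x) = -22.908 × 24.9/1397.7954 ≈ -0.408.
|E| < 1, so demand is inelastic at this price.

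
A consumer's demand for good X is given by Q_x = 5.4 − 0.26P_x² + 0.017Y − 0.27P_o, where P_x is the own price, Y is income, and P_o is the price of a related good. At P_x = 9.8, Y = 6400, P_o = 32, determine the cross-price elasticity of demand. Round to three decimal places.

-0.107

First evaluate Q_x: 5.4 − 0.26(9.8)² + 0.017(6400) − 0.27(32) = 5.4 − 24.9704 + 108.8 − 8.64 = 80.5896.
∂Q_x/∂P_o = −0.27, so E_xy = -0.27·(32/80.5896) ≈ -0.107.
E_xy < 0: the goods are complements.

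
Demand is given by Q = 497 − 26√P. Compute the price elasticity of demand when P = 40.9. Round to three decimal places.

At P = 40.9, Q = 330.7219.
dQ/dP = −26/(2√P) = −26/(2·6.3953).
Point elasticity E = (dQ/dP)·(P/Q) = -2.0327 × 40.9/330.7219 ≈ -0.251.
|E| < 1, so demand is inelastic at this price.

-0.251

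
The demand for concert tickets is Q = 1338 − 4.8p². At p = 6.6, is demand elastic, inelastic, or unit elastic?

inelastic

At p = 6.6, Q = 1128.912.
dQ/dp = −2·4.8·p = −63.36.
Point elasticity E = (dQ/dp)·(p/Q) = -63.36 × 6.6/1128.912 ≈ -0.370.
|E| ≈ 0.370 < 1, so demand is inelastic.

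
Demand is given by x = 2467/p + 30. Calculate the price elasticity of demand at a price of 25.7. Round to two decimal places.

-0.76

At p = 25.7, x = 125.9922.
dx/dp = −2467/p² = −3.7351.
Point elasticity E = (dx/dp)·(p/x) = -3.7351 × 25.7/125.9922 ≈ -0.76.
|E| < 1, so demand is inelastic at this price.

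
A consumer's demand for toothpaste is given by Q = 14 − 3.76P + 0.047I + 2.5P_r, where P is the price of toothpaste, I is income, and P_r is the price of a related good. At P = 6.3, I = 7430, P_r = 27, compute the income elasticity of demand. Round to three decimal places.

0.858

Evaluating quantity at (P, I, P_r) gives Q = 14 − 3.76(6.3) + 0.047(7430) + 2.5(27) = 14 − 23.688 + 349.21 + 67.5 = 407.022.
∂Q/∂I = +0.047, so E_I = 0.047·(7430/407.022) ≈ 0.858.
E_I ∈ (0,1): normal good (necessity).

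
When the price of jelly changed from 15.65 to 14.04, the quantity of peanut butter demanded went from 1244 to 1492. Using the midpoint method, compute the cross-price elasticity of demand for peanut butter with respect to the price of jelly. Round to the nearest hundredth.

-1.67

%ΔQ_x = (1492 − 1244)/[(1244+1492)/2] = 248/1368 ≈ 0.1813.
%ΔP_y = (14.04 − 15.65)/[(15.65+14.04)/2] ≈ -0.1085.
E_xy = 0.1813/-0.1085 ≈ -1.67.
E_xy < 0, so peanut butter and jelly are complements.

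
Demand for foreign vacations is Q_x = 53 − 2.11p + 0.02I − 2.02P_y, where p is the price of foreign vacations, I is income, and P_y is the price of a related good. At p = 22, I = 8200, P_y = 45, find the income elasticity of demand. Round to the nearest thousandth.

2.058

First evaluate Q_x: 53 − 2.11(22) + 0.02(8200) − 2.02(45) = 53 − 46.42 + 164 − 90.9 = 79.68.
∂Q_x/∂I = +0.02, so E_I = 0.02·(8200/79.68) ≈ 2.058.
E_I > 1: normal good (luxury).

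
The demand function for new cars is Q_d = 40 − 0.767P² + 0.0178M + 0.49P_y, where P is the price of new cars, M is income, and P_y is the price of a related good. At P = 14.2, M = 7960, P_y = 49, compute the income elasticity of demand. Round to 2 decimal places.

2.78

Evaluating quantity at (P, M, P_y) gives Q_d = 40 − 0.767(14.2)² + 0.0178(7960) + 0.49(49) = 40 − 154.6579 + 141.688 + 24.01 = 51.0401.
∂Q_d/∂M = +0.0178, so E_I = 0.0178·(7960/51.0401) ≈ 2.78.
E_I > 1: normal good (luxury).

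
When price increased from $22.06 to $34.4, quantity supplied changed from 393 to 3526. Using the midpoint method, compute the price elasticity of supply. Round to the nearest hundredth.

%Δq = (3526 − 393)/[(393 + 3526)/2] = 3133/1959.5 ≈ 1.5989.
%ΔP = (34.4 − 22.06)/[(22.06 + 34.4)/2] = 12.34/28.23 ≈ 0.4371.
Arc elasticity E = %Δq/%ΔP ≈ 1.5989/0.4371 ≈ 3.66.
|E| > 1: supply is elastic over this range.

3.66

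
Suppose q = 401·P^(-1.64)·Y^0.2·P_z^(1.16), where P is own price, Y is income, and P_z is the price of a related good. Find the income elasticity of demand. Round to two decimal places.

For a Cobb–Douglas (constant-elasticity) form q = A·Y^α·…, the elasticity with respect to Y equals the exponent α at every point.
Here the exponent on Y is 0.2, so the income elasticity of demand is 0.20.

0.20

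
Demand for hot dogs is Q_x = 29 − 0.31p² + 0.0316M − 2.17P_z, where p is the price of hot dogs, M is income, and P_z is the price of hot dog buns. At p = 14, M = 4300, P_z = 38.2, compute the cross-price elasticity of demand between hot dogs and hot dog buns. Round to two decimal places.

At the given point, Q_x = 29 − 0.31(14)² + 0.0316(4300) − 2.17(38.2) = 29 − 60.76 + 135.88 − 82.894 = 21.226.
∂Q_x/∂P_z = −2.17, so E_xy = -2.17·(38.2/21.226) ≈ -3.91.
E_xy < 0: the goods are complements.

-3.91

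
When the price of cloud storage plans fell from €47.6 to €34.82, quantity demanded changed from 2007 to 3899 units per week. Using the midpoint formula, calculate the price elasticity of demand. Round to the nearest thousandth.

%Δq = (3899 − 2007)/[(2007 + 3899)/2] = 1892/2953 ≈ 0.6407.
%Δp = (34.82 − 47.6)/[(47.6 + 34.82)/2] = -12.78/41.21 ≈ -0.3101.
Arc elasticity E = %Δq/%Δp ≈ 0.6407/-0.3101 ≈ -2.066.
|E| > 1: demand is elastic over this range.

-2.066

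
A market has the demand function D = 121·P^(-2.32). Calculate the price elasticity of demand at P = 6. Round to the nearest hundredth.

-2.32

For a Cobb–Douglas (constant-elasticity) form D = A·P^α·…, the elasticity with respect to P equals the exponent α at every point.
Here the exponent on P is -2.32, so the price elasticity of demand is -2.32.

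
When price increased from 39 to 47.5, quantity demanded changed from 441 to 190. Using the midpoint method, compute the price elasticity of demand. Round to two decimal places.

-4.05

%Δq = (190 − 441)/[(441 + 190)/2] = -251/315.5 ≈ -0.7956.
%ΔP = (47.5 − 39)/[(39 + 47.5)/2] = 8.5/43.25 ≈ 0.1965.
Arc elasticity E = %Δq/%ΔP ≈ -0.7956/0.1965 ≈ -4.05.
|E| > 1: demand is elastic over this range.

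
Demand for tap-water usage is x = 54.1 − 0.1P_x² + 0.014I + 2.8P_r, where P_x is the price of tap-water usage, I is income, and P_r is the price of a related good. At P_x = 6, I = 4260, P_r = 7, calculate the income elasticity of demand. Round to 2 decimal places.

0.46

First evaluate x: 54.1 − 0.1(6)² + 0.014(4260) + 2.8(7) = 54.1 − 3.6 + 59.64 + 19.6 = 129.74.
∂x/∂I = +0.014, so E_I = 0.014·(4260/129.74) ≈ 0.46.
E_I ∈ (0,1): normal good (necessity).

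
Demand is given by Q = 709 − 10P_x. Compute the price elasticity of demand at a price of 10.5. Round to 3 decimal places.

At P_x = 10.5, Q = 604.
dQ/dP_x = −10.
Point elasticity E = (dQ/dP_x)·(P_x/Q) = -10 × 10.5/604 ≈ -0.174.
|E| < 1, so demand is inelastic at this price.

-0.174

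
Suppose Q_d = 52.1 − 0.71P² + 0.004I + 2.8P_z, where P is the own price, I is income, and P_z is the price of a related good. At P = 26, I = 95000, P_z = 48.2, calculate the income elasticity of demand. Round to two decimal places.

Evaluating quantity at (P, I, P_z) gives Q_d = 52.1 − 0.71(26)² + 0.004(95000) + 2.8(48.2) = 52.1 − 479.96 + 380 + 134.96 = 87.1.
∂Q_d/∂I = +0.004, so E_I = 0.004·(95000/87.1) ≈ 4.36.
E_I > 1: normal good (luxury).

4.36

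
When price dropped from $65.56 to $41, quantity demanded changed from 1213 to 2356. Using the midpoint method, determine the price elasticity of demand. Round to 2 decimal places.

-1.39

%Δq = (2356 − 1213)/[(1213 + 2356)/2] = 1143/1784.5 ≈ 0.6405.
%ΔP = (41 − 65.56)/[(65.56 + 41)/2] = -24.56/53.28 ≈ -0.4610.
Arc elasticity E = %Δq/%ΔP ≈ 0.6405/-0.4610 ≈ -1.39.
|E| > 1: demand is elastic over this range.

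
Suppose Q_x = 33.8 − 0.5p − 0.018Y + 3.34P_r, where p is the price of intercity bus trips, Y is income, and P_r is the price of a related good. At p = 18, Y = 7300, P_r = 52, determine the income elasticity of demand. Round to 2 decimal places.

-1.96

Evaluating quantity at (p, Y, P_r) gives Q_x = 33.8 − 0.5(18) − 0.018(7300) + 3.34(52) = 33.8 − 9 − 131.4 + 173.68 = 67.08.
∂Q_x/∂Y = −0.018, so E_I = -0.018·(7300/67.08) ≈ -1.96.
E_I < 0: inferior good.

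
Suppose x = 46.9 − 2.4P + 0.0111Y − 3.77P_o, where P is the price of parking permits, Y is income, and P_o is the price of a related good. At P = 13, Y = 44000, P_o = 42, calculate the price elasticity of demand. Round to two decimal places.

-0.09

Substituting, x = 46.9 − 2.4(13) + 0.0111(44000) − 3.77(42) = 46.9 − 31.2 + 488.4 − 158.34 = 345.76.
∂x/∂P = −2.4, so E_p = (−2.4)·(13/345.76) ≈ -0.09.
|E_p| < 1: demand is inelastic.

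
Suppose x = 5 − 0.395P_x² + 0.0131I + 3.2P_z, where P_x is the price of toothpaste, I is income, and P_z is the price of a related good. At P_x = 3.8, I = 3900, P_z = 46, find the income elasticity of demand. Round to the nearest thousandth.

Evaluating quantity at (P_x, I, P_z) gives x = 5 − 0.395(3.8)² + 0.0131(3900) + 3.2(46) = 5 − 5.7038 + 51.09 + 147.2 = 197.5862.
∂x/∂I = +0.0131, so E_I = 0.0131·(3900/197.5862) ≈ 0.259.
E_I ∈ (0,1): normal good (necessity).

0.259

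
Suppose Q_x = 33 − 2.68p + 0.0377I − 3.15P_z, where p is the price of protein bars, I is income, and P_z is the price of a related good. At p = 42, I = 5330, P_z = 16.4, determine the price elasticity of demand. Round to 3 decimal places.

-1.614

First evaluate Q_x: 33 − 2.68(42) + 0.0377(5330) − 3.15(16.4) = 33 − 112.56 + 200.941 − 51.66 = 69.721.
∂Q_x/∂p = −2.68, so E_p = (−2.68)·(42/69.721) ≈ -1.614.
|E_p| > 1: demand is elastic.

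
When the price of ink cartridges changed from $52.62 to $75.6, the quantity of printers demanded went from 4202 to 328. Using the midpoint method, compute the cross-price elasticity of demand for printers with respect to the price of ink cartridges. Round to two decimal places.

%ΔQ_x = (328 − 4202)/[(4202+328)/2] = -3874/2265 ≈ -1.7104.
%ΔP_y = (75.6 − 52.62)/[(52.62+75.6)/2] ≈ 0.3584.
E_xy = -1.7104/0.3584 ≈ -4.77.
E_xy < 0, so printers and ink cartridges are complements.

-4.77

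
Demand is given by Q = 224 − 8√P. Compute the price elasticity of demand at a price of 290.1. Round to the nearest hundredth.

At P = 290.1, Q = 87.7414.
dQ/dP = −8/(2√P) = −8/(2·17.0323).
Point elasticity E = (dQ/dP)·(P/Q) = -0.2348 × 290.1/87.7414 ≈ -0.78.
|E| < 1, so demand is inelastic at this price.

-0.78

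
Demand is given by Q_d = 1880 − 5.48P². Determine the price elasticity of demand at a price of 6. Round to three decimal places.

-0.234

At P = 6, Q_d = 1682.72.
dQ_d/dP = −2·5.48·P = −65.76.
Point elasticity E = (dQ_d/dP)·(P/Q_d) = -65.76 × 6/1682.72 ≈ -0.234.
|E| < 1, so demand is inelastic at this price.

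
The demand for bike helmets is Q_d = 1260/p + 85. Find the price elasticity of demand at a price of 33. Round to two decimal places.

-0.31

At p = 33, Q_d = 123.1818.
dQ_d/dp = −1260/p² = −1.157.
Point elasticity E = (dQ_d/dp)·(p/Q_d) = -1.157 × 33/123.1818 ≈ -0.31.
|E| < 1, so demand is inelastic at this price.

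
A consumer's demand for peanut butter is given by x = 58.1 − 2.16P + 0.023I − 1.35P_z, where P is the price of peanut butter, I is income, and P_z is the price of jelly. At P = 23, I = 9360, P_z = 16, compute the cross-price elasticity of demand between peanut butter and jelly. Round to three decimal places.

x = 58.1 − 2.16(23) + 0.023(9360) − 1.35(16) = 58.1 − 49.68 + 215.28 − 21.6 = 202.1.
∂x/∂P_z = −1.35, so E_xy = -1.35·(16/202.1) ≈ -0.107.
E_xy < 0: the goods are complements.

-0.107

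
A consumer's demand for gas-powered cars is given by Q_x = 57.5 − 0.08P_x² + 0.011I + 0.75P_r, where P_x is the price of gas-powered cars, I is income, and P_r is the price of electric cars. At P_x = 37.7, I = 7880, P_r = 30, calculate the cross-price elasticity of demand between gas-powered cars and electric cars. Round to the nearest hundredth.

0.42

Substituting, Q_x = 57.5 − 0.08(37.7)² + 0.011(7880) + 0.75(30) = 57.5 − 113.7032 + 86.68 + 22.5 = 52.9768.
∂Q_x/∂P_r = +0.75, so E_xy = 0.75·(30/52.9768) ≈ 0.42.
E_xy > 0: the goods are substitutes.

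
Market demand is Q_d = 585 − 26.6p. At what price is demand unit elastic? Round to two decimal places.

11.00

For linear demand Q_d = a − bp, E = −bp/(a − bp). |E| = 1 ⇒ bp = a − bp ⇒ p = a/(2b).
p = 585/(2·26.6) ≈ 11.00.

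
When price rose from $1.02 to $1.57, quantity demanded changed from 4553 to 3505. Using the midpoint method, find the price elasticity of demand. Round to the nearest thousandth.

-0.612

%Δq = (3505 − 4553)/[(4553 + 3505)/2] = -1048/4029 ≈ -0.2601.
%ΔP = (1.57 − 1.02)/[(1.02 + 1.57)/2] = 0.55/1.295 ≈ 0.4247.
Arc elasticity E = %Δq/%ΔP ≈ -0.2601/0.4247 ≈ -0.612.
|E| < 1: demand is inelastic over this range.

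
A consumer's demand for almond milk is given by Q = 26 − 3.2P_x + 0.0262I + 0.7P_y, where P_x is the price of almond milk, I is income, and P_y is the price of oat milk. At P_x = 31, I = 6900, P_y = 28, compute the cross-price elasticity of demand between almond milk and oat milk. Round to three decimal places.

Evaluating quantity at (P_x, I, P_y) gives Q = 26 − 3.2(31) + 0.0262(6900) + 0.7(28) = 26 − 99.2 + 180.78 + 19.6 = 127.18.
∂Q/∂P_y = +0.7, so E_xy = 0.7·(28/127.18) ≈ 0.154.
E_xy > 0: the goods are substitutes.

0.154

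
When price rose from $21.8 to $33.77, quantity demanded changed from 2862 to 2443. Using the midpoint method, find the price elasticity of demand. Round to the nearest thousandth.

%ΔQ = (2443 − 2862)/[(2862 + 2443)/2] = -419/2652.5 ≈ -0.1580.
%ΔP = (33.77 − 21.8)/[(21.8 + 33.77)/2] = 11.97/27.785 ≈ 0.4308.
Arc elasticity E = %ΔQ/%ΔP ≈ -0.1580/0.4308 ≈ -0.367.
|E| < 1: demand is inelastic over this range.

-0.367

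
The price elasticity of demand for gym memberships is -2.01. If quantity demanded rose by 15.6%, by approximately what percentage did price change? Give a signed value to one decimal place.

%ΔQ ≈ E × %ΔP ⇒ %ΔP = %ΔQ / E = (15.6%)/(-2.01) ≈ -7.8%.

-7.8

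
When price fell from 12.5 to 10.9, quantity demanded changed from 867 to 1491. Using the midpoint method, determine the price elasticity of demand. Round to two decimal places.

%Δq = (1491 − 867)/[(867 + 1491)/2] = 624/1179 ≈ 0.5293.
%ΔP = (10.9 − 12.5)/[(12.5 + 10.9)/2] = -1.6/11.7 ≈ -0.1368.
Arc elasticity E = %Δq/%ΔP ≈ 0.5293/-0.1368 ≈ -3.87.
|E| > 1: demand is elastic over this range.

-3.87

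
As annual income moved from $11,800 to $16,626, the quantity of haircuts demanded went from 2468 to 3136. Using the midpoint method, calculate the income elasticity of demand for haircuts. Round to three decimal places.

%ΔQ = (3136 − 2468)/[(2468+3136)/2] = 668/2802 ≈ 0.2384.
%ΔI = (16,626 − 11,800)/[(11,800+16,626)/2] = 4826/14213 ≈ 0.3395.
E_I = %ΔQ/%ΔI ≈ 0.702.
E_I ∈ (0,1): normal good (necessity).

0.702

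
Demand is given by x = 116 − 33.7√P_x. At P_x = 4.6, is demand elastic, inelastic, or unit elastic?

At P_x = 4.6, x = 43.7216.
dx/dP_x = −33.7/(2√P_x) = −33.7/(2·2.1448).
Point elasticity E = (dx/dP_x)·(P_x/x) = -7.8564 × 4.6/43.7216 ≈ -0.827.
|E| ≈ 0.827 < 1, so demand is inelastic.

inelastic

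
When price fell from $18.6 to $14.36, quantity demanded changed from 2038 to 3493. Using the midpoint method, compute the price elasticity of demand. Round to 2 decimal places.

%Δq = (3493 − 2038)/[(2038 + 3493)/2] = 1455/2765.5 ≈ 0.5261.
%Δp = (14.36 − 18.6)/[(18.6 + 14.36)/2] = -4.24/16.48 ≈ -0.2573.
Arc elasticity E = %Δq/%Δp ≈ 0.5261/-0.2573 ≈ -2.04.
|E| > 1: demand is elastic over this range.

-2.04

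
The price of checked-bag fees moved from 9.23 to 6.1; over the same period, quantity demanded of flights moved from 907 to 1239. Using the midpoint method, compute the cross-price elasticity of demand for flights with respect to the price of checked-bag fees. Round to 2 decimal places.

-0.76

%ΔQ_x = (1239 − 907)/[(907+1239)/2] = 332/1073 ≈ 0.3094.
%ΔP_y = (6.1 − 9.23)/[(9.23+6.1)/2] ≈ -0.4083.
E_xy = 0.3094/-0.4083 ≈ -0.76.
E_xy < 0, so flights and checked-bag fees are complements.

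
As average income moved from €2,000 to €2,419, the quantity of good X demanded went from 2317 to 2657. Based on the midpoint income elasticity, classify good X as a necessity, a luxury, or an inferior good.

%ΔQ = (2657 − 2317)/[(2317+2657)/2] = 340/2487 ≈ 0.1367.
%ΔI = (2,419 − 2,000)/[(2,000+2,419)/2] = 419/2209.5 ≈ 0.1896.
E_I = %ΔQ/%ΔI ≈ 0.721.
E_I ∈ (0,1): normal good (necessity).

necessity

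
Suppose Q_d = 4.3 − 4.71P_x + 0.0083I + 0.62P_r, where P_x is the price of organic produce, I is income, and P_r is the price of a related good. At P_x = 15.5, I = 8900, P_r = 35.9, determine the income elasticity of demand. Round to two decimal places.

2.69

Q_d = 4.3 − 4.71(15.5) + 0.0083(8900) + 0.62(35.9) = 4.3 − 73.005 + 73.87 + 22.258 = 27.423.
∂Q_d/∂I = +0.0083, so E_I = 0.0083·(8900/27.423) ≈ 2.69.
E_I > 1: normal good (luxury).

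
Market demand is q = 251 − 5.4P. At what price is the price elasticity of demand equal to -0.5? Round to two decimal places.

Set −bP/(a − bP) = −0.5 ⇒ bP = 0.5(a − bP) ⇒ bP(1+0.5) = 0.5·a.
P = 0.5·251/(5.4·1.5) ≈ 15.49.

15.49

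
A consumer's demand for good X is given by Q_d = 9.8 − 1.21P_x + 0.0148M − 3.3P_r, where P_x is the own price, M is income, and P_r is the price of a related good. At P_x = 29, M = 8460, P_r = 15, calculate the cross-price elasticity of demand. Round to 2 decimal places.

-0.98

Substituting, Q_d = 9.8 − 1.21(29) + 0.0148(8460) − 3.3(15) = 9.8 − 35.09 + 125.208 − 49.5 = 50.418.
∂Q_d/∂P_r = −3.3, so E_xy = -3.3·(15/50.418) ≈ -0.98.
E_xy < 0: the goods are complements.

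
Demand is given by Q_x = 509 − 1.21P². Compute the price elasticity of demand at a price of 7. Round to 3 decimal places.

At P = 7, Q_x = 449.71.
dQ_x/dP = −2·1.21·P = −16.94.
Point elasticity E = (dQ_x/dP)·(P/Q_x) = -16.94 × 7/449.71 ≈ -0.264.
|E| < 1, so demand is inelastic at this price.

-0.264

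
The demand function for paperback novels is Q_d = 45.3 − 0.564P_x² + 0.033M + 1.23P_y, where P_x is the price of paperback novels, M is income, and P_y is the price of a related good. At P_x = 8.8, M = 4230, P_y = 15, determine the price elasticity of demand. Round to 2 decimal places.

Q_d = 45.3 − 0.564(8.8)² + 0.033(4230) + 1.23(15) = 45.3 − 43.6762 + 139.59 + 18.45 = 159.6638.
∂Q_d/∂P_x = −2·0.564·P_x = -9.9264, so E_p = -9.9264·(8.8/159.6638) ≈ -0.55.
|E_p| < 1: demand is inelastic.

-0.55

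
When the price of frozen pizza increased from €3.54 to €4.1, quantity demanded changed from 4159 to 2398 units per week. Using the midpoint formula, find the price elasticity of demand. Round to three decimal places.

%ΔQ = (2398 − 4159)/[(4159 + 2398)/2] = -1761/3278.5 ≈ -0.5371.
%Δp = (4.1 − 3.54)/[(3.54 + 4.1)/2] = 0.56/3.82 ≈ 0.1466.
Arc elasticity E = %ΔQ/%Δp ≈ -0.5371/0.1466 ≈ -3.664.
|E| > 1: demand is elastic over this range.

-3.664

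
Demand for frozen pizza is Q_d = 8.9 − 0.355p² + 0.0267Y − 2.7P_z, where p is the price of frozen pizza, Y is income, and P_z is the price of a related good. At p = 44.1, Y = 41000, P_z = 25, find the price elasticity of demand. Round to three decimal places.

Substituting, Q_d = 8.9 − 0.355(44.1)² + 0.0267(41000) − 2.7(25) = 8.9 − 690.4076 + 1094.7 − 67.5 = 345.6925.
∂Q_d/∂p = −2·0.355·p = -31.311, so E_p = -31.311·(44.1/345.6925) ≈ -3.994.
|E_p| > 1: demand is elastic.

-3.994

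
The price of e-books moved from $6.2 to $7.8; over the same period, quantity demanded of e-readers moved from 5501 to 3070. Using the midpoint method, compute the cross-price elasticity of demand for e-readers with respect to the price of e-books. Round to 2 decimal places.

-2.48

%ΔQ_x = (3070 − 5501)/[(5501+3070)/2] = -2431/4285.5 ≈ -0.5673.
%ΔP_y = (7.8 − 6.2)/[(6.2+7.8)/2] ≈ 0.2286.
E_xy = -0.5673/0.2286 ≈ -2.48.
E_xy < 0, so e-readers and e-books are complements.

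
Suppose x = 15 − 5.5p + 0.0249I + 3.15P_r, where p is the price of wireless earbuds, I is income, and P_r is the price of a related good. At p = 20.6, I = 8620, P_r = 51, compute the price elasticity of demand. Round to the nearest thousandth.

-0.409

Evaluating quantity at (p, I, P_r) gives x = 15 − 5.5(20.6) + 0.0249(8620) + 3.15(51) = 15 − 113.3 + 214.638 + 160.65 = 276.988.
∂x/∂p = −5.5, so E_p = (−5.5)·(20.6/276.988) ≈ -0.409.
|E_p| < 1: demand is inelastic.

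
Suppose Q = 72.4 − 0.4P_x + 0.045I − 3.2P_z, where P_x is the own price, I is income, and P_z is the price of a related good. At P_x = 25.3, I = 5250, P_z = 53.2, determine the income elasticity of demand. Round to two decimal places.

1.84

Evaluating quantity at (P_x, I, P_z) gives Q = 72.4 − 0.4(25.3) + 0.045(5250) − 3.2(53.2) = 72.4 − 10.12 + 236.25 − 170.24 = 128.29.
∂Q/∂I = +0.045, so E_I = 0.045·(5250/128.29) ≈ 1.84.
E_I > 1: normal good (luxury).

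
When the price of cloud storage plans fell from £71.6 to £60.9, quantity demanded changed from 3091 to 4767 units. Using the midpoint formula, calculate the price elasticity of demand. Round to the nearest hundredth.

%Δq = (4767 − 3091)/[(3091 + 4767)/2] = 1676/3929 ≈ 0.4266.
%Δp = (60.9 − 71.6)/[(71.6 + 60.9)/2] = -10.7/66.25 ≈ -0.1615.
Arc elasticity E = %Δq/%Δp ≈ 0.4266/-0.1615 ≈ -2.64.
|E| > 1: demand is elastic over this range.

-2.64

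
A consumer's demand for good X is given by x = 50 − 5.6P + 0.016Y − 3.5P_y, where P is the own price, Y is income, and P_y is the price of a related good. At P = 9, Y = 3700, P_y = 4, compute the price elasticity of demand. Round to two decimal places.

Substituting, x = 50 − 5.6(9) + 0.016(3700) − 3.5(4) = 50 − 50.4 + 59.2 − 14 = 44.8.
∂x/∂P = −5.6, so E_p = (−5.6)·(9/44.8) ≈ -1.13.
|E_p| > 1: demand is elastic.

-1.13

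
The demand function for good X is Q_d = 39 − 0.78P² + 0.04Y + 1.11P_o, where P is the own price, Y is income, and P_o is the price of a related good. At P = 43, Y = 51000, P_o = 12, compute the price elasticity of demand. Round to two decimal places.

Evaluating quantity at (P, Y, P_o) gives Q_d = 39 − 0.78(43)² + 0.04(51000) + 1.11(12) = 39 − 1442.22 + 2040 + 13.32 = 650.1.
∂Q_d/∂P = −2·0.78·P = -67.08, so E_p = -67.08·(43/650.1) ≈ -4.44.
|E_p| > 1: demand is elastic.

-4.44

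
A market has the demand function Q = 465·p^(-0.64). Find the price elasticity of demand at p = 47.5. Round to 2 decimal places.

-0.64

For a Cobb–Douglas (constant-elasticity) form Q = A·p^α·…, the elasticity with respect to p equals the exponent α at every point.
Here the exponent on p is -0.64, so the price elasticity of demand is -0.64.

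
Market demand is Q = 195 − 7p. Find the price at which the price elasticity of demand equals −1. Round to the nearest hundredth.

13.93

For linear demand Q = a − bp, E = −bp/(a − bp). |E| = 1 ⇒ bp = a − bp ⇒ p = a/(2b).
p = 195/(2·7) ≈ 13.93.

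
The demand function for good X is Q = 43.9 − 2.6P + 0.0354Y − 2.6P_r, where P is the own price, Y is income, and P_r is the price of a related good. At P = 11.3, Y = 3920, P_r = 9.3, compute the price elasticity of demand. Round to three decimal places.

Substituting, Q = 43.9 − 2.6(11.3) + 0.0354(3920) − 2.6(9.3) = 43.9 − 29.38 + 138.768 − 24.18 = 129.108.
∂Q/∂P = −2.6, so E_p = (−2.6)·(11.3/129.108) ≈ -0.228.
|E_p| < 1: demand is inelastic.

-0.228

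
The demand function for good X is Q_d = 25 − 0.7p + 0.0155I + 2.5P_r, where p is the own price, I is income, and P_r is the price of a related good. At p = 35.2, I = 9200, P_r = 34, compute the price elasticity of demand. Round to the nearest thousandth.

-0.108

Substituting, Q_d = 25 − 0.7(35.2) + 0.0155(9200) + 2.5(34) = 25 − 24.64 + 142.6 + 85 = 227.96.
∂Q_d/∂p = −0.7, so E_p = (−0.7)·(35.2/227.96) ≈ -0.108.
|E_p| < 1: demand is inelastic.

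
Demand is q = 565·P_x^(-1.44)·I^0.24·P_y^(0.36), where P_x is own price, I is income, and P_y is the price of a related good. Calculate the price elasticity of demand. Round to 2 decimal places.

For a Cobb–Douglas (constant-elasticity) form q = A·P_x^α·…, the elasticity with respect to P_x equals the exponent α at every point.
Here the exponent on P_x is -1.44, so the price elasticity of demand is -1.44.

-1.44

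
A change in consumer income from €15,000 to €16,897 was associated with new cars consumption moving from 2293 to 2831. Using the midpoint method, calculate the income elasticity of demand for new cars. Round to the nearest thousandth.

%ΔQ = (2831 − 2293)/[(2293+2831)/2] = 538/2562 ≈ 0.2100.
%ΔM = (16,897 − 15,000)/[(15,000+16,897)/2] = 1897/15948.5 ≈ 0.1189.
E_I = %ΔQ/%ΔM ≈ 1.765.
E_I > 1: normal good (luxury).

1.765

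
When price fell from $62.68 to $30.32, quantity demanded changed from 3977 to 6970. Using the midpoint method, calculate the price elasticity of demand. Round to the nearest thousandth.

%Δq = (6970 − 3977)/[(3977 + 6970)/2] = 2993/5473.5 ≈ 0.5468.
%ΔP = (30.32 − 62.68)/[(62.68 + 30.32)/2] = -32.36/46.5 ≈ -0.6959.
Arc elasticity E = %Δq/%ΔP ≈ 0.5468/-0.6959 ≈ -0.786.
|E| < 1: demand is inelastic over this range.

-0.786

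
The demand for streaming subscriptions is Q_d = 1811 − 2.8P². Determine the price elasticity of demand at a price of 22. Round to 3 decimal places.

At P = 22, Q_d = 455.8.
dQ_d/dP = −2·2.8·P = −123.2.
Point elasticity E = (dQ_d/dP)·(P/Q_d) = -123.2 × 22/455.8 ≈ -5.946.
|E| > 1, so demand is elastic at this price.

-5.946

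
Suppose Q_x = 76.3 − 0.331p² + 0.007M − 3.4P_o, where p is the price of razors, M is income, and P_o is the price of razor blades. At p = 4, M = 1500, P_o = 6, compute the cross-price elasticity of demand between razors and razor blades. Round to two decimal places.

-0.33

At the given point, Q_x = 76.3 − 0.331(4)² + 0.007(1500) − 3.4(6) = 76.3 − 5.296 + 10.5 − 20.4 = 61.104.
∂Q_x/∂P_o = −3.4, so E_xy = -3.4·(6/61.104) ≈ -0.33.
E_xy < 0: the goods are complements.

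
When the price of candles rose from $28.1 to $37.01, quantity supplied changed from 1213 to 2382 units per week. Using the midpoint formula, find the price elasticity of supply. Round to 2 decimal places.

2.38

%Δq = (2382 − 1213)/[(1213 + 2382)/2] = 1169/1797.5 ≈ 0.6503.
%ΔP = (37.01 − 28.1)/[(28.1 + 37.01)/2] = 8.91/32.555 ≈ 0.2737.
Arc elasticity E = %Δq/%ΔP ≈ 0.6503/0.2737 ≈ 2.38.
|E| > 1: supply is elastic over this range.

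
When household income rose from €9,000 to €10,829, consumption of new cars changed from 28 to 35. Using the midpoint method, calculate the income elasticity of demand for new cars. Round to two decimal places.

1.20

%ΔQ = (35 − 28)/[(28+35)/2] = 7/31.5 ≈ 0.2222.
%ΔY = (10,829 − 9,000)/[(9,000+10,829)/2] = 1829/9914.5 ≈ 0.1845.
E_I = %ΔQ/%ΔY ≈ 1.20.
E_I > 1: normal good (luxury).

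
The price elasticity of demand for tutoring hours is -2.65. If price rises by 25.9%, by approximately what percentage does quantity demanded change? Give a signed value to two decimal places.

-68.64

%ΔQ ≈ E × %ΔP = (-2.65) × (25.9%) ≈ -68.64%.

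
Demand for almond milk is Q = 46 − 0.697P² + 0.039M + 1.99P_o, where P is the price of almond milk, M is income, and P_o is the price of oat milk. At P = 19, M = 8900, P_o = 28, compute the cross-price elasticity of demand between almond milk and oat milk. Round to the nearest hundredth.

Q = 46 − 0.697(19)² + 0.039(8900) + 1.99(28) = 46 − 251.617 + 347.1 + 55.72 = 197.203.
∂Q/∂P_o = +1.99, so E_xy = 1.99·(28/197.203) ≈ 0.28.
E_xy > 0: the goods are substitutes.

0.28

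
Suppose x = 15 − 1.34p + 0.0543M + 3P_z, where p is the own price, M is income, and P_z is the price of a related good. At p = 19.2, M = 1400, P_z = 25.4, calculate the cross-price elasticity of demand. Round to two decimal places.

Substituting, x = 15 − 1.34(19.2) + 0.0543(1400) + 3(25.4) = 15 − 25.728 + 76.02 + 76.2 = 141.492.
∂x/∂P_z = +3, so E_xy = 3·(25.4/141.492) ≈ 0.54.
E_xy > 0: the goods are substitutes.

0.54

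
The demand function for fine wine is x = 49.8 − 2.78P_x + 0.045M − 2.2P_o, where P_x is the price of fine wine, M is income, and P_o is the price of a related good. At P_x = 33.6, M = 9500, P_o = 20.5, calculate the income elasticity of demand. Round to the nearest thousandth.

At the given point, x = 49.8 − 2.78(33.6) + 0.045(9500) − 2.2(20.5) = 49.8 − 93.408 + 427.5 − 45.1 = 338.792.
∂x/∂M = +0.045, so E_I = 0.045·(9500/338.792) ≈ 1.262.
E_I > 1: normal good (luxury).

1.262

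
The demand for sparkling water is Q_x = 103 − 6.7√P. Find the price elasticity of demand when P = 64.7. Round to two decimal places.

-0.55

At P = 64.7, Q_x = 49.1077.
dQ_x/dP = −6.7/(2√P) = −6.7/(2·8.0436).
Point elasticity E = (dQ_x/dP)·(P/Q_x) = -0.4165 × 64.7/49.1077 ≈ -0.55.
|E| < 1, so demand is inelastic at this price.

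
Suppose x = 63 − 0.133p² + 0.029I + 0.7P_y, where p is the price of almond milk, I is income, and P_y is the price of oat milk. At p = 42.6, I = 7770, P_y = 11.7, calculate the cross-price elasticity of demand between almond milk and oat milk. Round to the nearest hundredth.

0.15

x = 63 − 0.133(42.6)² + 0.029(7770) + 0.7(11.7) = 63 − 241.3631 + 225.33 + 8.19 = 55.1569.
∂x/∂P_y = +0.7, so E_xy = 0.7·(11.7/55.1569) ≈ 0.15.
E_xy > 0: the goods are substitutes.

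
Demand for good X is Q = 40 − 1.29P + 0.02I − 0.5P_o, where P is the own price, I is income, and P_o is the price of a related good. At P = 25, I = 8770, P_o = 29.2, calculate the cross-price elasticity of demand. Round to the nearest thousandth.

-0.087

Substituting, Q = 40 − 1.29(25) + 0.02(8770) − 0.5(29.2) = 40 − 32.25 + 175.4 − 14.6 = 168.55.
∂Q/∂P_o = −0.5, so E_xy = -0.5·(29.2/168.55) ≈ -0.087.
E_xy < 0: the goods are complements.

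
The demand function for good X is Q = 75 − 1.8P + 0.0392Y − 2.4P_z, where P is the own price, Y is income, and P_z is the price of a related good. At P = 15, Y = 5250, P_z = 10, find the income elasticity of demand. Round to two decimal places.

0.90

Substituting, Q = 75 − 1.8(15) + 0.0392(5250) − 2.4(10) = 75 − 27 + 205.8 − 24 = 229.8.
∂Q/∂Y = +0.0392, so E_I = 0.0392·(5250/229.8) ≈ 0.90.
E_I ∈ (0,1): normal good (necessity).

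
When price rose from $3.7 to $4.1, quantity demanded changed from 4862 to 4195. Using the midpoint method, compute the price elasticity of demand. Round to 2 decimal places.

%ΔQ = (4195 − 4862)/[(4862 + 4195)/2] = -667/4528.5 ≈ -0.1473.
%ΔP = (4.1 − 3.7)/[(3.7 + 4.1)/2] = 0.4/3.9 ≈ 0.1026.
Arc elasticity E = %ΔQ/%ΔP ≈ -0.1473/0.1026 ≈ -1.44.
|E| > 1: demand is elastic over this range.

-1.44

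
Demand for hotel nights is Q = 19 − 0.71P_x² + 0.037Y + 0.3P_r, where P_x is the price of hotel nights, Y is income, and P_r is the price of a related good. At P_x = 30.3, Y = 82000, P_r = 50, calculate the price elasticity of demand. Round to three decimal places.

-0.540

Evaluating quantity at (P_x, Y, P_r) gives Q = 19 − 0.71(30.3)² + 0.037(82000) + 0.3(50) = 19 − 651.8439 + 3034 + 15 = 2416.1561.
∂Q/∂P_x = −2·0.71·P_x = -43.026, so E_p = -43.026·(30.3/2416.1561) ≈ -0.540.
|E_p| < 1: demand is inelastic.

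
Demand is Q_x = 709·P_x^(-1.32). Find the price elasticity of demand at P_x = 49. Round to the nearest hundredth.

For a Cobb–Douglas (constant-elasticity) form Q_x = A·P_x^α·…, the elasticity with respect to P_x equals the exponent α at every point.
Here the exponent on P_x is -1.32, so the price elasticity of demand is -1.32.

-1.32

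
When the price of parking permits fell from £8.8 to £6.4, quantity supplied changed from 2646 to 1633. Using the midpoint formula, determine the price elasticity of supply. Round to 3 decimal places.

1.499

%Δq = (1633 − 2646)/[(2646 + 1633)/2] = -1013/2139.5 ≈ -0.4735.
%ΔP = (6.4 − 8.8)/[(8.8 + 6.4)/2] = -2.4/7.6 ≈ -0.3158.
Arc elasticity E = %Δq/%ΔP ≈ -0.4735/-0.3158 ≈ 1.499.
|E| > 1: supply is elastic over this range.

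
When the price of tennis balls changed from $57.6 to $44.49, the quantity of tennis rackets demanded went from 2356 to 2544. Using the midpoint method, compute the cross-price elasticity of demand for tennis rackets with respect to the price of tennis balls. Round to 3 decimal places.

-0.299

%ΔQ_x = (2544 − 2356)/[(2356+2544)/2] = 188/2450 ≈ 0.0767.
%ΔP_y = (44.49 − 57.6)/[(57.6+44.49)/2] ≈ -0.2568.
E_xy = 0.0767/-0.2568 ≈ -0.299.
E_xy < 0, so tennis rackets and tennis balls are complements.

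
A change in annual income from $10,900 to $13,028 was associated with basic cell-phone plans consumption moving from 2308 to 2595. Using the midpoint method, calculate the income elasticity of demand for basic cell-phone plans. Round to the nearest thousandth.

0.658

%ΔQ = (2595 − 2308)/[(2308+2595)/2] = 287/2451.5 ≈ 0.1171.
%ΔI = (13,028 − 10,900)/[(10,900+13,028)/2] = 2128/11964 ≈ 0.1779.
E_I = %ΔQ/%ΔI ≈ 0.658.
E_I ∈ (0,1): normal good (necessity).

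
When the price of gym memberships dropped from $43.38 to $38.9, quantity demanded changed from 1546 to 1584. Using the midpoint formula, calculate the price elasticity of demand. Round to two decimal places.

-0.22

%Δq = (1584 − 1546)/[(1546 + 1584)/2] = 38/1565 ≈ 0.0243.
%Δp = (38.9 − 43.38)/[(43.38 + 38.9)/2] = -4.48/41.14 ≈ -0.1089.
Arc elasticity E = %Δq/%Δp ≈ 0.0243/-0.1089 ≈ -0.22.
|E| < 1: demand is inelastic over this range.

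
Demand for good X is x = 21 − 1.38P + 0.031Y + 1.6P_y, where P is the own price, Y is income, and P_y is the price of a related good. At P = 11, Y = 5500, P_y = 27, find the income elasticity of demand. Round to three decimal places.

0.777

Evaluating quantity at (P, Y, P_y) gives x = 21 − 1.38(11) + 0.031(5500) + 1.6(27) = 21 − 15.18 + 170.5 + 43.2 = 219.52.
∂x/∂Y = +0.031, so E_I = 0.031·(5500/219.52) ≈ 0.777.
E_I ∈ (0,1): normal good (necessity).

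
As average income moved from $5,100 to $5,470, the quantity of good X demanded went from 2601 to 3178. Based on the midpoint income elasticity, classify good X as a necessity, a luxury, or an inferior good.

%ΔQ = (3178 − 2601)/[(2601+3178)/2] = 577/2889.5 ≈ 0.1997.
%ΔM = (5,470 − 5,100)/[(5,100+5,470)/2] = 370/5285 ≈ 0.0700.
E_I = %ΔQ/%ΔM ≈ 2.852.
E_I > 1: normal good (luxury).

luxury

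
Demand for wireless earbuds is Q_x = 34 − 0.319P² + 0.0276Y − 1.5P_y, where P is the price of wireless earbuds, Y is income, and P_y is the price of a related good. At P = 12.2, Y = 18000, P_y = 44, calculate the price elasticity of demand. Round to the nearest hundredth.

-0.23

Evaluating quantity at (P, Y, P_y) gives Q_x = 34 − 0.319(12.2)² + 0.0276(18000) − 1.5(44) = 34 − 47.48 + 496.8 − 66 = 417.32.
∂Q_x/∂P = −2·0.319·P = -7.7836, so E_p = -7.7836·(12.2/417.32) ≈ -0.23.
|E_p| < 1: demand is inelastic.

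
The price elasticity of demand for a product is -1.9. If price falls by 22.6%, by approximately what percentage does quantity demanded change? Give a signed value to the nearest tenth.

42.9

%ΔQ ≈ E × %ΔP = (-1.9) × (-22.6%) ≈ 42.9%.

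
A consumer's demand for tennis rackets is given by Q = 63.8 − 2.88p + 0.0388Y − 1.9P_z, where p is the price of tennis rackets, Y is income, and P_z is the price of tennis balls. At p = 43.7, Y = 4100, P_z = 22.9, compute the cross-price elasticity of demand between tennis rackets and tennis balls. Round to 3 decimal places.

At the given point, Q = 63.8 − 2.88(43.7) + 0.0388(4100) − 1.9(22.9) = 63.8 − 125.856 + 159.08 − 43.51 = 53.514.
∂Q/∂P_z = −1.9, so E_xy = -1.9·(22.9/53.514) ≈ -0.813.
E_xy < 0: the goods are complements.

-0.813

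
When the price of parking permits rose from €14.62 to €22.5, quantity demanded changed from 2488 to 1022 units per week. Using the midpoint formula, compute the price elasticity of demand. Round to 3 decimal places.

-1.967

%ΔQ = (1022 − 2488)/[(2488 + 1022)/2] = -1466/1755 ≈ -0.8353.
%Δp = (22.5 − 14.62)/[(14.62 + 22.5)/2] = 7.88/18.56 ≈ 0.4246.
Arc elasticity E = %ΔQ/%Δp ≈ -0.8353/0.4246 ≈ -1.967.
|E| > 1: demand is elastic over this range.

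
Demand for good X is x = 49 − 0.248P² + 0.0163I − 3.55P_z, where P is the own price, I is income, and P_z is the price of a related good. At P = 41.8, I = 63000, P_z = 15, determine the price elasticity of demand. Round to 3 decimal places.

Substituting, x = 49 − 0.248(41.8)² + 0.0163(63000) − 3.55(15) = 49 − 433.3155 + 1026.9 − 53.25 = 589.3345.
∂x/∂P = −2·0.248·P = -20.7328, so E_p = -20.7328·(41.8/589.3345) ≈ -1.471.
|E_p| > 1: demand is elastic.

-1.471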